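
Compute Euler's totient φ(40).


Factor n: 40 = 2^3 × 5
φ(n) = n · ∏(1 - 1/p) over distinct primes p | n
φ(40) = 40 · (1 - 1/2) · (1 - 1/5) = 16

φ(40) = 16


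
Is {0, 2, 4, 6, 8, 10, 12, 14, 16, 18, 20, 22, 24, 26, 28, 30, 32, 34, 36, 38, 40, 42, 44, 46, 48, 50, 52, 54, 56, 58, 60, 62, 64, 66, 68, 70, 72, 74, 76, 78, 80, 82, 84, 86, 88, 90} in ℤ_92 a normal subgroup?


H = {0, 2, 4, 6, 8, 10, 12, 14, 16, 18, 20, 22, 24, 26, 28, 30, 32, 34, 36, 38, 40, 42, 44, 46, 48, 50, 52, 54, 56, 58, 60, 62, 64, 66, 68, 70, 72, 74, 76, 78, 80, 82, 84, 86, 88, 90} in ℤ_92
ℤ_92 is abelian; every subgroup of an abelian group is normal

Yes, normal subgroup


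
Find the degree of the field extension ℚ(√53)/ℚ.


√53 has minimal polynomial x² - 53 (irreducible over ℚ since 53 is squarefree)

[ℚ(√53)/ℚ] = 2


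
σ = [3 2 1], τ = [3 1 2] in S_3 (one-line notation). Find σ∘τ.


σ∘τ: apply τ first, then σ
1 →τ 3 →σ 1
2 →τ 1 →σ 3
3 →τ 2 →σ 2

σ∘τ = [1 3 2]


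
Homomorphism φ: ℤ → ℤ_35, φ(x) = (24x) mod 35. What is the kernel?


Kernel = preimage of identity
ker(φ) = {x ∈ ℤ : 24x ≡ 0 (mod 35)}. gcd(24,35) = 1, so 24x ≡ 0 (mod 35) ⟺ x ≡ 0 (mod 35/1 = 35). Hence ker(φ) = 35ℤ

ker(φ) = 35ℤ


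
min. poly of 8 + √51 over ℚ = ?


Let α = 8 + √51. Then α - 8 = √51, so (α - 8)² = 51, giving α² - 16α + 13 = 0. Degree 2 and α ∉ ℚ, so this is the minimal polynomial.

Minimal polynomial: x² - 16x + 13


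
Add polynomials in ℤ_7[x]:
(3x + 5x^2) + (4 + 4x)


Add coefficients mod 7:
x^0: 0 + 4 = 4 (mod 7)
x^1: 3 + 4 = 0 (mod 7)
x^2: 5 + 0 = 5 (mod 7)
Result: 4 + 5x^2

f + g = 4 + 5x^2


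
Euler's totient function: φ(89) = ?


Factor n: 89 = 89
φ(n) = n · ∏(1 - 1/p) over distinct primes p | n
φ(89) = 89 · (1 - 1/89) = 88

φ(89) = 88


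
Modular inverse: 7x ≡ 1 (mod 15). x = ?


Use the extended Euclidean algorithm to write 1 = 7·s + 15·t; then s mod 15 is the inverse.
Euclidean algorithm:
  7 = 0·15 + 7
  15 = 2·7 + 1
  7 = 7·1 + 0
gcd(7,15) = 1
Back-substitution gives: 7·(-2) + 15·(1) = 1
So 7⁻¹ ≡ -2 ≡ 13 (mod 15)
Check: 7 × 13 = 91 ≡ 1 (mod 15) ✓

7⁻¹ ≡ 13 (mod 15)


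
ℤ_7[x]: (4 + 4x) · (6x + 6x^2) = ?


Expand and collect like terms; reduce coefficients mod 7:
x^0: 4·0 = 0 ≡ 0 (mod 7)
x^1: 4·6 + 4·0 = 24 ≡ 3 (mod 7)
x^2: 4·6 + 4·6 = 48 ≡ 6 (mod 7)
x^3: 4·6 = 24 ≡ 3 (mod 7)
Result: 3x + 6x^2 + 3x^3

f · g = 3x + 6x^2 + 3x^3


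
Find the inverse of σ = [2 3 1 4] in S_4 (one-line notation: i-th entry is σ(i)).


To find σ⁻¹, swap domain and range:
σ(1) = 2 → σ⁻¹(2) = 1
σ(2) = 3 → σ⁻¹(3) = 2
σ(3) = 1 → σ⁻¹(1) = 3
σ(4) = 4 → σ⁻¹(4) = 4

σ⁻¹ = [3 1 2 4]


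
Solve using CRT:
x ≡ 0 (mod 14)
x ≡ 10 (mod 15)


m₁ = 14, m₂ = 15, gcd = 1, so CRT applies. M = m₁·m₂ = 210
Let M₁ = M/m₁ = 15, M₂ = M/m₂ = 14
Find y₁ ≡ M₁⁻¹ (mod m₁): 15⁻¹ ≡ 1 (mod 14)
Find y₂ ≡ M₂⁻¹ (mod m₂): 14⁻¹ ≡ 14 (mod 15)
x = a₁·M₁·y₁ + a₂·M₂·y₂ = 0·15·1 + 10·14·14 = 1960
Reduce mod 210: x ≡ 70
Check: 70 mod 14 = 0 ✓, 70 mod 15 = 10 ✓

x ≡ 70 (mod 210)


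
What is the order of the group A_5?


|A_n| = n!/2 (even permutations)
|A_5| = 5!/2 = 120/2 = 60

|A_5| = 60


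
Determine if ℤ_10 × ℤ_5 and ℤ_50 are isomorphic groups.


Comparing ℤ_10 × ℤ_5 and ℤ_50:
gcd(10,5) = 5 ≠ 1. Max element order in ℤ_10×ℤ_5 is lcm(10,5) = 10 < 50, so it has no element of order 50

No, ℤ_10 × ℤ_5 ≇ ℤ_50


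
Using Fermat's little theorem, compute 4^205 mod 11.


Fermat's little theorem: if p is prime and gcd(a,p)=1, then a^(p-1) ≡ 1 (mod p)
p = 11 is prime, gcd(4,11) = 1
Reduce exponent: 205 mod 10 = 5
So 4^205 ≡ 4^5 (mod 11)
4^5 mod 11 = 1

4^205 ≡ 1 (mod 11)


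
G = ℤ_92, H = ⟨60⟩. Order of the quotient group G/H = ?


|⟨60⟩| = n / gcd(60, 92) = 92 / 4 = 23
H is normal (ℤ_92 is abelian).
|G/H| = |G| / |H| = 92 / 23 = 4

|G/H| = 4


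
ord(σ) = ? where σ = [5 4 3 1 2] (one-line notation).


Cycle decomposition: (1 5 2 4)
Cycle lengths: 4
Order = lcm(4) = 4

ord(σ) = 4


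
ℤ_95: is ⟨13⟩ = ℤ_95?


g generates ℤ_n iff gcd(g, n) = 1
gcd(13, 95) = 1
Since gcd = 1, 13 is a generator.

Yes, 13 generates ℤ_95


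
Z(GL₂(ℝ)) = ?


Z(G) = {g ∈ G | gx = xg for all x ∈ G}
Only scalar multiples of the identity commute with all invertible matrices

Z(GL₂(ℝ)) = {aI : a ∈ ℝ, a ≠ 0}


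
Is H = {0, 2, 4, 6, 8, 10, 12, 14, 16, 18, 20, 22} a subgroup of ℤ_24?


Subgroup test for H = {0, 2, 4, 6, 8, 10, 12, 14, 16, 18, 20, 22} in (ℤ_24, +):
(1) 0 ∈ H? Yes
(2) Closure: for all a,b ∈ H, (a+b) mod 24 ∈ H? Yes
(3) Inverses: for all a ∈ H, -a mod 24 ∈ H? Yes

Yes, H is a subgroup of ℤ_24


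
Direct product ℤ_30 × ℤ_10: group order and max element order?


|ℤ_30 × ℤ_10| = 30 × 10 = 300
Max element order = lcm(30,10) = 30
Cyclic? No (gcd=10)

|ℤ_30×ℤ_10| = 300, max element order = 30


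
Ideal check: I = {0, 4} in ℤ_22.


Check ideal conditions for I = {0, 4} in ℤ_22:
(1) I is an additive subgroup? No
(2) For r ∈ ℤ_22 and a ∈ I: r·a ∈ I? No  [counterexample: r=2, a=4, r·a mod 22 = 8 ∉ I]

No, I is not an ideal of ℤ_22


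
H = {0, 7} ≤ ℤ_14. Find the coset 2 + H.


2 + H = {2 + h (mod 14) : h ∈ H}
2+0=2, 2+7=9

2 + H = {2, 9}


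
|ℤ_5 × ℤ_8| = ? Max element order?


|ℤ_5 × ℤ_8| = 5 × 8 = 40
Max element order = lcm(5,8) = 40
Cyclic? Yes (gcd=1)

|ℤ_5×ℤ_8| = 40, max element order = 40


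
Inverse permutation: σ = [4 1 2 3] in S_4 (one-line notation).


To find σ⁻¹, swap domain and range:
σ(1) = 4 → σ⁻¹(4) = 1
σ(2) = 1 → σ⁻¹(1) = 2
σ(3) = 2 → σ⁻¹(2) = 3
σ(4) = 3 → σ⁻¹(3) = 4

σ⁻¹ = [2 3 4 1]


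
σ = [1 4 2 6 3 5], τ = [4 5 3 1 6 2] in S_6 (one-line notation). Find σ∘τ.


σ∘τ: apply τ first, then σ
1 →τ 4 →σ 6
2 →τ 5 →σ 3
3 →τ 3 →σ 2
4 →τ 1 →σ 1
5 →τ 6 →σ 5
6 →τ 2 →σ 4

σ∘τ = [6 3 2 1 5 4]


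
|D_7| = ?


|D_n| = 2n (n rotations and n reflections)
|D_7| = 2×7 = 14

|D_7| = 14


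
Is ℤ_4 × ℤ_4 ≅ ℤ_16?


Comparing ℤ_4 × ℤ_4 and ℤ_16:
gcd(4,4) = 4 ≠ 1. Max element order in ℤ_4×ℤ_4 is lcm(4,4) = 4 < 16, so it has no element of order 16

No, ℤ_4 × ℤ_4 ≇ ℤ_16


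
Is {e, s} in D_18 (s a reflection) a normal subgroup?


H = {e, s} in D_18 (s a reflection)
r·s·r⁻¹ = sr⁻² ≠ s for n ≥ 3, so {e, s} is not closed under conjugation

No, not a normal subgroup


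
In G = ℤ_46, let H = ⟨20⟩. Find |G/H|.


|⟨20⟩| = n / gcd(20, 46) = 46 / 2 = 23
H is normal (ℤ_46 is abelian).
|G/H| = |G| / |H| = 46 / 23 = 2

|G/H| = 2


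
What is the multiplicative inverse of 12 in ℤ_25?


Use the extended Euclidean algorithm to write 1 = 12·s + 25·t; then s mod 25 is the inverse.
Euclidean algorithm:
  12 = 0·25 + 12
  25 = 2·12 + 1
  12 = 12·1 + 0
gcd(12,25) = 1
Back-substitution gives: 12·(-2) + 25·(1) = 1
So 12⁻¹ ≡ -2 ≡ 23 (mod 25)
Check: 12 × 23 = 276 ≡ 1 (mod 25) ✓

12⁻¹ ≡ 23 (mod 25)


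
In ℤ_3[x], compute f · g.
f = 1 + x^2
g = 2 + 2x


Expand and collect like terms; reduce coefficients mod 3:
x^0: 1·2 = 2 ≡ 2 (mod 3)
x^1: 1·2 + 0·2 = 2 ≡ 2 (mod 3)
x^2: 0·2 + 1·2 = 2 ≡ 2 (mod 3)
x^3: 1·2 = 2 ≡ 2 (mod 3)
Result: 2 + 2x + 2x^2 + 2x^3

f · g = 2 + 2x + 2x^2 + 2x^3


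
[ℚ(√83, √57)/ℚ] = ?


[ℚ(√83,√57):ℚ] = [ℚ(√83,√57):ℚ(√83)]·[ℚ(√83):ℚ] = 2·2 = 4

[ℚ(√83, √57)/ℚ] = 4


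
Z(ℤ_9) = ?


Z(G) = {g ∈ G | gx = xg for all x ∈ G}
ℤ_9 is abelian, so Z(G) = G

Z(ℤ_9) = ℤ_9


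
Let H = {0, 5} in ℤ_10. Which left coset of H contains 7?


7 + H = {7 + h (mod 10) : h ∈ H}
7+0=7, 7+5=2
7 + H = {2, 7} = 2 + H

7 + H = {2, 7}


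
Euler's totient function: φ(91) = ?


Factor n: 91 = 7 × 13
φ(n) = n · ∏(1 - 1/p) over distinct primes p | n
φ(91) = 91 · (1 - 1/7) · (1 - 1/13) = 72

φ(91) = 72


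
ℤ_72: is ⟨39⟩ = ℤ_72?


g generates ℤ_n iff gcd(g, n) = 1
gcd(39, 72) = 3
Since gcd = 3 ≠ 1, ⟨39⟩ has order 24 < 72, so 39 is not a generator.

No, 39 does not generate ℤ_72


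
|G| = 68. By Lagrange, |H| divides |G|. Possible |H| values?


Lagrange's theorem: |H| divides |G|
|G| = 68
Divisors of 68: 1, 2, 4, 17, 34, 68

Possible subgroup orders: {1, 2, 4, 17, 34, 68}


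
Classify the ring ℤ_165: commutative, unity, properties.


ℤ_165 is a commutative ring with unity 1; 165 = 3×55 is composite, so 3·55 ≡ 0 gives zero divisors (not an integral domain)
Commutative: Yes
Integral domain: No
Has unity: Yes

ℤ_165: Commutative=Yes, Unity=Yes


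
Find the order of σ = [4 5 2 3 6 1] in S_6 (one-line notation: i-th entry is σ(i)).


Cycle decomposition: (1 4 3 2 5 6)
Cycle lengths: 6
Order = lcm(6) = 6

ord(σ) = 6


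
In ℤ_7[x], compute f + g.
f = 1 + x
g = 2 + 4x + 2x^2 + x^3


Add coefficients mod 7:
x^0: 1 + 2 = 3 (mod 7)
x^1: 1 + 4 = 5 (mod 7)
x^2: 0 + 2 = 2 (mod 7)
x^3: 0 + 1 = 1 (mod 7)
Result: 3 + 5x + 2x^2 + x^3

f + g = 3 + 5x + 2x^2 + x^3


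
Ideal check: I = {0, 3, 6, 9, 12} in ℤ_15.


Check ideal conditions for I = {0, 3, 6, 9, 12} in ℤ_15:
(1) I is an additive subgroup? Yes
(2) For r ∈ ℤ_15 and a ∈ I: r·a ∈ I? Yes

Yes, I is an ideal of ℤ_15


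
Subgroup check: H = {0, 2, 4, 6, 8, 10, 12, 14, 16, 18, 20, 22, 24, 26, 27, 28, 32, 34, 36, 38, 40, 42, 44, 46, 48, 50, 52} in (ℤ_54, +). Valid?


Subgroup test for H = {0, 2, 4, 6, 8, 10, 12, 14, 16, 18, 20, 22, 24, 26, 27, 28, 32, 34, 36, 38, 40, 42, 44, 46, 48, 50, 52} in (ℤ_54, +):
(1) 0 ∈ H? Yes
(2) Closure: for all a,b ∈ H, (a+b) mod 54 ∈ H? No  [counterexample: 2 + 27 = 29 ∉ H]
(3) Inverses: for all a ∈ H, -a mod 54 ∈ H? No

No, H is not a subgroup of ℤ_54


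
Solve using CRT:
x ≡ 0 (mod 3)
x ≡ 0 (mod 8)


m₁ = 3, m₂ = 8, gcd = 1, so CRT applies. M = m₁·m₂ = 24
Let M₁ = M/m₁ = 8, M₂ = M/m₂ = 3
Find y₁ ≡ M₁⁻¹ (mod m₁): 8⁻¹ ≡ 2 (mod 3)
Find y₂ ≡ M₂⁻¹ (mod m₂): 3⁻¹ ≡ 3 (mod 8)
x = a₁·M₁·y₁ + a₂·M₂·y₂ = 0·8·2 + 0·3·3 = 0
Reduce mod 24: x ≡ 0
Check: 0 mod 3 = 0 ✓, 0 mod 8 = 0 ✓

x ≡ 0 (mod 24)


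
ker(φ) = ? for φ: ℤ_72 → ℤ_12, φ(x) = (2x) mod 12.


Kernel = preimage of identity
ker(φ) = {x ∈ ℤ_72 : 2x ≡ 0 (mod 12)}. Since 12 | 72, φ is well-defined. The kernel is the cyclic subgroup ⟨6⟩ of ℤ_72 (order 12), i.e. {0, 6, 12, 18, 24, 30, 36, 42, 48, 54, 60, 66}

ker(φ) = {0, 6, 12, 18, 24, 30, 36, 42, 48, 54, 60, 66}


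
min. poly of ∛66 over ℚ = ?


∛66 satisfies x³ - 66 = 0, irreducible over ℚ (no rational root; 66 is not a perfect cube)

Minimal polynomial: x³ - 66


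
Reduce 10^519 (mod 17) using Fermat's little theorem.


Fermat's little theorem: if p is prime and gcd(a,p)=1, then a^(p-1) ≡ 1 (mod p)
p = 17 is prime, gcd(10,17) = 1
Reduce exponent: 519 mod 16 = 7
So 10^519 ≡ 10^7 (mod 17)
10^7 mod 17 = 5

10^519 ≡ 5 (mod 17)


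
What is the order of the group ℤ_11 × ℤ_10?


|A × B| = |A| · |B|
|ℤ_11 × ℤ_10| = 11 × 10 = 110

|ℤ_11 × ℤ_10| = 110


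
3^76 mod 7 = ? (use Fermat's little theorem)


Fermat's little theorem: if p is prime and gcd(a,p)=1, then a^(p-1) ≡ 1 (mod p)
p = 7 is prime, gcd(3,7) = 1
Reduce exponent: 76 mod 6 = 4
So 3^76 ≡ 3^4 (mod 7)
3^4 mod 7 = 4

3^76 ≡ 4 (mod 7)


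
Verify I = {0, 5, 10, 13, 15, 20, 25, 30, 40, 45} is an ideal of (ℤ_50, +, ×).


Check ideal conditions for I = {0, 5, 10, 13, 15, 20, 25, 30, 40, 45} in ℤ_50:
(1) I is an additive subgroup? No
(2) For r ∈ ℤ_50 and a ∈ I: r·a ∈ I? No  [counterexample: r=2, a=13, r·a mod 50 = 26 ∉ I]

No, I is not an ideal of ℤ_50


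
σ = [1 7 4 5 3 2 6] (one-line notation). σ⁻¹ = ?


To find σ⁻¹, swap domain and range:
σ(1) = 1 → σ⁻¹(1) = 1
σ(2) = 7 → σ⁻¹(7) = 2
σ(3) = 4 → σ⁻¹(4) = 3
σ(4) = 5 → σ⁻¹(5) = 4
σ(5) = 3 → σ⁻¹(3) = 5
σ(6) = 2 → σ⁻¹(2) = 6
σ(7) = 6 → σ⁻¹(6) = 7

σ⁻¹ = [1 6 5 3 4 7 2]


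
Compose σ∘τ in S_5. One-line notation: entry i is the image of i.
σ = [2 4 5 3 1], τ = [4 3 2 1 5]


σ∘τ: apply τ first, then σ
1 →τ 4 →σ 3
2 →τ 3 →σ 5
3 →τ 2 →σ 4
4 →τ 1 →σ 2
5 →τ 5 →σ 1

σ∘τ = [3 5 4 2 1]


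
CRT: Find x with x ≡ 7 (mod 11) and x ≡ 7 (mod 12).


m₁ = 11, m₂ = 12, gcd = 1, so CRT applies. M = m₁·m₂ = 132
Let M₁ = M/m₁ = 12, M₂ = M/m₂ = 11
Find y₁ ≡ M₁⁻¹ (mod m₁): 12⁻¹ ≡ 1 (mod 11)
Find y₂ ≡ M₂⁻¹ (mod m₂): 11⁻¹ ≡ 11 (mod 12)
x = a₁·M₁·y₁ + a₂·M₂·y₂ = 7·12·1 + 7·11·11 = 931
Reduce mod 132: x ≡ 7
Check: 7 mod 11 = 7 ✓, 7 mod 12 = 7 ✓

x ≡ 7 (mod 132)


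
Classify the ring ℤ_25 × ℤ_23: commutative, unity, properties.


Direct product ring; commutative with unity (1,1); but (1,0)·(0,1) = (0,0) gives zero divisors, so not an integral domain
Commutative: Yes
Integral domain: No
Has unity: Yes

ℤ_25 × ℤ_23: Commutative=Yes, Unity=Yes


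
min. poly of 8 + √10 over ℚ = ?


Let α = 8 + √10. Then α - 8 = √10, so (α - 8)² = 10, giving α² - 16α + 54 = 0. Degree 2 and α ∉ ℚ, so this is the minimal polynomial.

Minimal polynomial: x² - 16x + 54


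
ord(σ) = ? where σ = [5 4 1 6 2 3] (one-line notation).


Cycle decomposition: (1 5 2 4 6 3)
Cycle lengths: 6
Order = lcm(6) = 6

ord(σ) = 6


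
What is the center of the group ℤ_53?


Z(G) = {g ∈ G | gx = xg for all x ∈ G}
ℤ_53 is abelian, so Z(G) = G

Z(ℤ_53) = ℤ_53


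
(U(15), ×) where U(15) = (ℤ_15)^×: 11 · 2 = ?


Operation: multiplication mod 15
11 · 2 = (a × b) mod 15 with a = 11, b = 2

11 · 2 = 7


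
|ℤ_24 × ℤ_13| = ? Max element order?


|ℤ_24 × ℤ_13| = 24 × 13 = 312
Max element order = lcm(24,13) = 312
Cyclic? Yes (gcd=1)

|ℤ_24×ℤ_13| = 312, max element order = 312


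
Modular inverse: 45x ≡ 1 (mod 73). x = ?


Use the extended Euclidean algorithm to write 1 = 45·s + 73·t; then s mod 73 is the inverse.
Euclidean algorithm:
  45 = 0·73 + 45
  73 = 1·45 + 28
  45 = 1·28 + 17
  28 = 1·17 + 11
  17 = 1·11 + 6
  11 = 1·6 + 5
  6 = 1·5 + 1
  5 = 5·1 + 0
gcd(45,73) = 1
Back-substitution gives: 45·(13) + 73·(-8) = 1
So 45⁻¹ ≡ 13 ≡ 13 (mod 73)
Check: 45 × 13 = 585 ≡ 1 (mod 73) ✓

45⁻¹ ≡ 13 (mod 73)


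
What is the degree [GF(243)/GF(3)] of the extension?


GF(243) = GF(3^5), so the extension degree is 5

[GF(243)/GF(3)] = 5


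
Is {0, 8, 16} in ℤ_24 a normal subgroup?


H = {0, 8, 16} in ℤ_24
ℤ_24 is abelian; every subgroup of an abelian group is normal

Yes, normal subgroup


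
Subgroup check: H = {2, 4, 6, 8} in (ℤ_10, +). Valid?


Subgroup test for H = {2, 4, 6, 8} in (ℤ_10, +):
(1) 0 ∈ H? No
(2) Closure: for all a,b ∈ H, (a+b) mod 10 ∈ H? No  [counterexample: 2 + 8 = 0 ∉ H]
(3) Inverses: for all a ∈ H, -a mod 10 ∈ H? Yes

No, H is not a subgroup of ℤ_10


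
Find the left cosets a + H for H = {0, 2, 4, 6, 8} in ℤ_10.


H = {0, 2, 4, 6, 8}, |H| = 5
Number of cosets = |G|/|H| = 10/5 = 2
0 + H = {0, 2, 4, 6, 8}
1 + H = {1, 3, 5, 7, 9}

Cosets: 0+H={0,2,4,6,8}; 1+H={1,3,5,7,9}


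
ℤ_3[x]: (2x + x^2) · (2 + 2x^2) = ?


Expand and collect like terms; reduce coefficients mod 3:
x^0: 0·2 = 0 ≡ 0 (mod 3)
x^1: 0·0 + 2·2 = 4 ≡ 1 (mod 3)
x^2: 0·2 + 2·0 + 1·2 = 2 ≡ 2 (mod 3)
x^3: 2·2 + 1·0 = 4 ≡ 1 (mod 3)
x^4: 1·2 = 2 ≡ 2 (mod 3)
Result: x + 2x^2 + x^3 + 2x^4

f · g = x + 2x^2 + x^3 + 2x^4


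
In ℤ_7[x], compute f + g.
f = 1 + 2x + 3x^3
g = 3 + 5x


Add coefficients mod 7:
x^0: 1 + 3 = 4 (mod 7)
x^1: 2 + 5 = 0 (mod 7)
x^2: 0 + 0 = 0 (mod 7)
x^3: 3 + 0 = 3 (mod 7)
Result: 4 + 3x^3

f + g = 4 + 3x^3


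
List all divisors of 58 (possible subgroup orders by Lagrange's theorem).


Lagrange's theorem: |H| divides |G|
|G| = 58
Divisors of 58: 1, 2, 29, 58

Possible subgroup orders: {1, 2, 29, 58}


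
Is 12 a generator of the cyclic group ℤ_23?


g generates ℤ_n iff gcd(g, n) = 1
gcd(12, 23) = 1
Since gcd = 1, 12 is a generator.

Yes, 12 generates ℤ_23


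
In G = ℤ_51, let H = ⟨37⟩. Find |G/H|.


|⟨37⟩| = n / gcd(37, 51) = 51 / 1 = 51
H is normal (ℤ_51 is abelian).
|G/H| = |G| / |H| = 51 / 51 = 1

|G/H| = 1


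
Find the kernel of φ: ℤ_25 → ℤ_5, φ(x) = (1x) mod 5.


Kernel = preimage of identity
ker(φ) = {x ∈ ℤ_25 : 1x ≡ 0 (mod 5)}. Since 5 | 25, φ is well-defined. The kernel is the cyclic subgroup ⟨5⟩ of ℤ_25 (order 5), i.e. {0, 5, 10, 15, 20}

ker(φ) = {0, 5, 10, 15, 20}


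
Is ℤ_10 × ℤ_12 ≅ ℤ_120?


Comparing ℤ_10 × ℤ_12 and ℤ_120:
gcd(10,12) = 2 ≠ 1. Max element order in ℤ_10×ℤ_12 is lcm(10,12) = 60 < 120, so it has no element of order 120

No, ℤ_10 × ℤ_12 ≇ ℤ_120


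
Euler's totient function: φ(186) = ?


Factor n: 186 = 2 × 3 × 31
φ(n) = n · ∏(1 - 1/p) over distinct primes p | n
φ(186) = 186 · (1 - 1/2) · (1 - 1/3) · (1 - 1/31) = 60

φ(186) = 60


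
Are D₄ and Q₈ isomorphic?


Comparing D₄ and Q₈:
D₄ has 5 elements of order 2; Q₈ has only 1

No, D₄ ≇ Q₈


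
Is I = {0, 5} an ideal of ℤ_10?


Check ideal conditions for I = {0, 5} in ℤ_10:
(1) I is an additive subgroup? Yes
(2) For r ∈ ℤ_10 and a ∈ I: r·a ∈ I? Yes

Yes, I is an ideal of ℤ_10


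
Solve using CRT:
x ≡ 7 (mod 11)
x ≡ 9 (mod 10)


m₁ = 11, m₂ = 10, gcd = 1, so CRT applies. M = m₁·m₂ = 110
Let M₁ = M/m₁ = 10, M₂ = M/m₂ = 11
Find y₁ ≡ M₁⁻¹ (mod m₁): 10⁻¹ ≡ 10 (mod 11)
Find y₂ ≡ M₂⁻¹ (mod m₂): 11⁻¹ ≡ 1 (mod 10)
x = a₁·M₁·y₁ + a₂·M₂·y₂ = 7·10·10 + 9·11·1 = 799
Reduce mod 110: x ≡ 29
Check: 29 mod 11 = 7 ✓, 29 mod 10 = 9 ✓

x ≡ 29 (mod 110)


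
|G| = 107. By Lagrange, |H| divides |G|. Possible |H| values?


Lagrange's theorem: |H| divides |G|
|G| = 107
Divisors of 107: 1, 107

Possible subgroup orders: {1, 107}


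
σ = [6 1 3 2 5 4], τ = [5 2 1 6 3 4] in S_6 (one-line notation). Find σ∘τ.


σ∘τ: apply τ first, then σ
1 →τ 5 →σ 5
2 →τ 2 →σ 1
3 →τ 1 →σ 6
4 →τ 6 →σ 4
5 →τ 3 →σ 3
6 →τ 4 →σ 2

σ∘τ = [5 1 6 4 3 2]


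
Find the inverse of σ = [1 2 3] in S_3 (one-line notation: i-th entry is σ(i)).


To find σ⁻¹, swap domain and range:
σ(1) = 1 → σ⁻¹(1) = 1
σ(2) = 2 → σ⁻¹(2) = 2
σ(3) = 3 → σ⁻¹(3) = 3

σ⁻¹ = [1 2 3]


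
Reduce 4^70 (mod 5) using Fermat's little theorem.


Fermat's little theorem: if p is prime and gcd(a,p)=1, then a^(p-1) ≡ 1 (mod p)
p = 5 is prime, gcd(4,5) = 1
Reduce exponent: 70 mod 4 = 2
So 4^70 ≡ 4^2 (mod 5)
4^2 mod 5 = 1

4^70 ≡ 1 (mod 5)


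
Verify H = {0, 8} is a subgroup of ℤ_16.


Subgroup test for H = {0, 8} in (ℤ_16, +):
(1) 0 ∈ H? Yes
(2) Closure: for all a,b ∈ H, (a+b) mod 16 ∈ H? Yes
(3) Inverses: for all a ∈ H, -a mod 16 ∈ H? Yes

Yes, H is a subgroup of ℤ_16


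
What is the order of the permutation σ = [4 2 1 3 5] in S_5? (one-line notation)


Cycle decomposition: (1 4 3)
Cycle lengths: 3
Order = lcm(3) = 3

ord(σ) = 3


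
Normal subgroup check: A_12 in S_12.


H = A_12 in S_12
A_12 has index 2 in S_12, and every subgroup of index 2 is normal

Yes, normal subgroup


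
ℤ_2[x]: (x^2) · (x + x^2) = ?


Expand and collect like terms; reduce coefficients mod 2:
x^0: 0·0 = 0 ≡ 0 (mod 2)
x^1: 0·1 + 0·0 = 0 ≡ 0 (mod 2)
x^2: 0·1 + 0·1 + 1·0 = 0 ≡ 0 (mod 2)
x^3: 0·1 + 1·1 = 1 ≡ 1 (mod 2)
x^4: 1·1 = 1 ≡ 1 (mod 2)
Result: x^3 + x^4

f · g = x^3 + x^4


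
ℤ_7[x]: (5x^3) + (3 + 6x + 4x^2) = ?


Add coefficients mod 7:
x^0: 0 + 3 = 3 (mod 7)
x^1: 0 + 6 = 6 (mod 7)
x^2: 0 + 4 = 4 (mod 7)
x^3: 5 + 0 = 5 (mod 7)
Result: 3 + 6x + 4x^2 + 5x^3

f + g = 3 + 6x + 4x^2 + 5x^3


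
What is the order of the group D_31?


|D_n| = 2n (n rotations and n reflections)
|D_31| = 2×31 = 62

|D_31| = 62


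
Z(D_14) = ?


Z(G) = {g ∈ G | gx = xg for all x ∈ G}
For even n, Z(D_n) = {e, r^(n/2)}: the 180° rotation r^7 commutes with every reflection and rotation

Z(D_14) = {e, r^7}


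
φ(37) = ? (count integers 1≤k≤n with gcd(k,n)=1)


Factor n: 37 = 37
φ(n) = n · ∏(1 - 1/p) over distinct primes p | n
φ(37) = 37 · (1 - 1/37) = 36

φ(37) = 36


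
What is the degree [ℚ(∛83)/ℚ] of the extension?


∛83 has minimal polynomial x³ - 83 (irreducible over ℚ since 83 is not a perfect cube)

[ℚ(∛83)/ℚ] = 3


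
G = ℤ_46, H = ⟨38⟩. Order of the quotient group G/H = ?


|⟨38⟩| = n / gcd(38, 46) = 46 / 2 = 23
H is normal (ℤ_46 is abelian).
|G/H| = |G| / |H| = 46 / 23 = 2

|G/H| = 2


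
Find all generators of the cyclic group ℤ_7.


g generates ℤ_n iff gcd(g,n) = 1
Checking each g ∈ {1,...,6}:
gcd(1,7) = 1
gcd(2,7) = 1
gcd(3,7) = 1
gcd(4,7) = 1
gcd(5,7) = 1
gcd(6,7) = 1
Generators: {1, 2, 3, 4, 5, 6}
Number of generators = φ(7) = 6

Generators of ℤ_7 = {1, 2, 3, 4, 5, 6}


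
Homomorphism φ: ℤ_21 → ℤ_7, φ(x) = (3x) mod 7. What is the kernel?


Kernel = preimage of identity
ker(φ) = {x ∈ ℤ_21 : 3x ≡ 0 (mod 7)}. Since 7 | 21, φ is well-defined. The kernel is the cyclic subgroup ⟨7⟩ of ℤ_21 (order 3), i.e. {0, 7, 14}

ker(φ) = {0, 7, 14}


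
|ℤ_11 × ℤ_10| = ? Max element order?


|ℤ_11 × ℤ_10| = 11 × 10 = 110
Max element order = lcm(11,10) = 110
Cyclic? Yes (gcd=1)

|ℤ_11×ℤ_10| = 110, max element order = 110


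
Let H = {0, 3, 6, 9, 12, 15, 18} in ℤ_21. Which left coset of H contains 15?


15 + H = {15 + h (mod 21) : h ∈ H}
15+0=15, 15+3=18, 15+6=0, 15+9=3, 15+12=6, 15+15=9, 15+18=12
15 + H = {0, 3, 6, 9, 12, 15, 18} = 0 + H

15 + H = {0, 3, 6, 9, 12, 15, 18}


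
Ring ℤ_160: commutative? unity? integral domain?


ℤ_160 is a commutative ring with unity 1; 160 = 2×80 is composite, so 2·80 ≡ 0 gives zero divisors (not an integral domain)
Commutative: Yes
Integral domain: No
Has unity: Yes

ℤ_160: Commutative=Yes, Unity=Yes


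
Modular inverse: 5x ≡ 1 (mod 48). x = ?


Use the extended Euclidean algorithm to write 1 = 5·s + 48·t; then s mod 48 is the inverse.
Euclidean algorithm:
  5 = 0·48 + 5
  48 = 9·5 + 3
  5 = 1·3 + 2
  3 = 1·2 + 1
  2 = 2·1 + 0
gcd(5,48) = 1
Back-substitution gives: 5·(-19) + 48·(2) = 1
So 5⁻¹ ≡ -19 ≡ 29 (mod 48)
Check: 5 × 29 = 145 ≡ 1 (mod 48) ✓

5⁻¹ ≡ 29 (mod 48)


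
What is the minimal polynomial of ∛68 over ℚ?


∛68 satisfies x³ - 68 = 0, irreducible over ℚ (no rational root; 68 is not a perfect cube)

Minimal polynomial: x³ - 68


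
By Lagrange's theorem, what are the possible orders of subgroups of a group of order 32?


Lagrange's theorem: |H| divides |G|
|G| = 32
Divisors of 32: 1, 2, 4, 8, 16, 32

Possible subgroup orders: {1, 2, 4, 8, 16, 32}


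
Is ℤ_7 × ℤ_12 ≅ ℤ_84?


Comparing ℤ_7 × ℤ_12 and ℤ_84:
gcd(7,12) = 1, so ℤ_7 × ℤ_12 ≅ ℤ_84 (CRT)

Yes, ℤ_7 × ℤ_12 ≅ ℤ_84


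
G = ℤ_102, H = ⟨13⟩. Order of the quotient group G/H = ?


|⟨13⟩| = n / gcd(13, 102) = 102 / 1 = 102
H is normal (ℤ_102 is abelian).
|G/H| = |G| / |H| = 102 / 102 = 1

|G/H| = 1


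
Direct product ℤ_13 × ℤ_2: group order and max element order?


|ℤ_13 × ℤ_2| = 13 × 2 = 26
Max element order = lcm(13,2) = 26
Cyclic? Yes (gcd=1)

|ℤ_13×ℤ_2| = 26, max element order = 26


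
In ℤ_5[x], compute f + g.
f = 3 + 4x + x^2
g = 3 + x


Add coefficients mod 5:
x^0: 3 + 3 = 1 (mod 5)
x^1: 4 + 1 = 0 (mod 5)
x^2: 1 + 0 = 1 (mod 5)
Result: 1 + x^2

f + g = 1 + x^2


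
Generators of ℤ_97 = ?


g generates ℤ_n iff gcd(g,n) = 1
Prime factors of 97: 97
Generators are g ∈ {1,...,96} not divisible by any of these primes.
Generators: {1, 2, 3, 4, 5, 6, 7, 8, 9, 10, 11, 12, 13, 14, 15, 16, 17, 18, 19, 20, 21, 22, 23, 24, 25, 26, 27, 28, 29, 30, 31, 32, 33, 34, 35, 36, 37, 38, 39, 40, 41, 42, 43, 44, 45, 46, 47, 48, 49, 50, 51, 52, 53, 54, 55, 56, 57, 58, 59, 60, 61, 62, 63, 64, 65, 66, 67, 68, 69, 70, 71, 72, 73, 74, 75, 76, 77, 78, 79, 80, 81, 82, 83, 84, 85, 86, 87, 88, 89, 90, 91, 92, 93, 94, 95, 96}
Number of generators = φ(97) = 96

Generators of ℤ_97 = {1, 2, 3, 4, 5, 6, 7, 8, 9, 10, 11, 12, 13, 14, 15, 16, 17, 18, 19, 20, 21, 22, 23, 24, 25, 26, 27, 28, 29, 30, 31, 32, 33, 34, 35, 36, 37, 38, 39, 40, 41, 42, 43, 44, 45, 46, 47, 48, 49, 50, 51, 52, 53, 54, 55, 56, 57, 58, 59, 60, 61, 62, 63, 64, 65, 66, 67, 68, 69, 70, 71, 72, 73, 74, 75, 76, 77, 78, 79, 80, 81, 82, 83, 84, 85, 86, 87, 88, 89, 90, 91, 92, 93, 94, 95, 96}


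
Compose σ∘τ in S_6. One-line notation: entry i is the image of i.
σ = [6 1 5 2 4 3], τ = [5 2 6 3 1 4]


σ∘τ: apply τ first, then σ
1 →τ 5 →σ 4
2 →τ 2 →σ 1
3 →τ 6 →σ 3
4 →τ 3 →σ 5
5 →τ 1 →σ 6
6 →τ 4 →σ 2

σ∘τ = [4 1 3 5 6 2]


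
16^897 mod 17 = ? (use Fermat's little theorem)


Fermat's little theorem: if p is prime and gcd(a,p)=1, then a^(p-1) ≡ 1 (mod p)
p = 17 is prime, gcd(16,17) = 1
Reduce exponent: 897 mod 16 = 1
So 16^897 ≡ 16^1 (mod 17)
16^1 mod 17 = 16

16^897 ≡ 16 (mod 17)


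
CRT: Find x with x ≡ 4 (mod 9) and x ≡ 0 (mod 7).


m₁ = 9, m₂ = 7, gcd = 1, so CRT applies. M = m₁·m₂ = 63
Let M₁ = M/m₁ = 7, M₂ = M/m₂ = 9
Find y₁ ≡ M₁⁻¹ (mod m₁): 7⁻¹ ≡ 4 (mod 9)
Find y₂ ≡ M₂⁻¹ (mod m₂): 9⁻¹ ≡ 4 (mod 7)
x = a₁·M₁·y₁ + a₂·M₂·y₂ = 4·7·4 + 0·9·4 = 112
Reduce mod 63: x ≡ 49
Check: 49 mod 9 = 4 ✓, 49 mod 7 = 0 ✓

x ≡ 49 (mod 63)


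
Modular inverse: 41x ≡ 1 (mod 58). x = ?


Use the extended Euclidean algorithm to write 1 = 41·s + 58·t; then s mod 58 is the inverse.
Euclidean algorithm:
  41 = 0·58 + 41
  58 = 1·41 + 17
  41 = 2·17 + 7
  17 = 2·7 + 3
  7 = 2·3 + 1
  3 = 3·1 + 0
gcd(41,58) = 1
Back-substitution gives: 41·(17) + 58·(-12) = 1
So 41⁻¹ ≡ 17 ≡ 17 (mod 58)
Check: 41 × 17 = 697 ≡ 1 (mod 58) ✓

41⁻¹ ≡ 17 (mod 58)


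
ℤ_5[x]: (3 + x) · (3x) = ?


Expand and collect like terms; reduce coefficients mod 5:
x^0: 3·0 = 0 ≡ 0 (mod 5)
x^1: 3·3 + 1·0 = 9 ≡ 4 (mod 5)
x^2: 1·3 = 3 ≡ 3 (mod 5)
Result: 4x + 3x^2

f · g = 4x + 3x^2


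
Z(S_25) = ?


Z(G) = {g ∈ G | gx = xg for all x ∈ G}
S_n is non-abelian for n ≥ 3; Z(S_25) is trivial

Z(S_25) = {e}


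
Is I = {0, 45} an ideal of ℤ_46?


Check ideal conditions for I = {0, 45} in ℤ_46:
(1) I is an additive subgroup? No
(2) For r ∈ ℤ_46 and a ∈ I: r·a ∈ I? No  [counterexample: r=2, a=45, r·a mod 46 = 44 ∉ I]

No, I is not an ideal of ℤ_46


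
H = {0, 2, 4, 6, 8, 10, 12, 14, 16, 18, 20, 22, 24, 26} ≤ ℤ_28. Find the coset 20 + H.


20 + H = {20 + h (mod 28) : h ∈ H}
20+0=20, 20+2=22, 20+4=24, 20+6=26, 20+8=0, 20+10=2, 20+12=4, 20+14=6, 20+16=8, 20+18=10, 20+20=12, 20+22=14, 20+24=16, 20+26=18
20 + H = {0, 2, 4, 6, 8, 10, 12, 14, 16, 18, 20, 22, 24, 26} = 0 + H

20 + H = {0, 2, 4, 6, 8, 10, 12, 14, 16, 18, 20, 22, 24, 26}


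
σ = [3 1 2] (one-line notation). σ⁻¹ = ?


To find σ⁻¹, swap domain and range:
σ(1) = 3 → σ⁻¹(3) = 1
σ(2) = 1 → σ⁻¹(1) = 2
σ(3) = 2 → σ⁻¹(2) = 3

σ⁻¹ = [2 3 1]


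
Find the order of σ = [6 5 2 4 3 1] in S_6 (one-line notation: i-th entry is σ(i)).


Cycle decomposition: (1 6) (2 5 3)
Cycle lengths: 2, 3
Order = lcm(2, 3) = 6

ord(σ) = 6


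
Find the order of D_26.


|D_n| = 2n (n rotations and n reflections)
|D_26| = 2×26 = 52

|D_26| = 52


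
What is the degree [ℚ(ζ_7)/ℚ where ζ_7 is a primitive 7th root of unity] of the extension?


[ℚ(ζ_n):ℚ] = deg Φ_n(x) = φ(n). Here φ(7) = 6

[ℚ(ζ_7)/ℚ where ζ_7 is a primitive 7th root of unity] = 6


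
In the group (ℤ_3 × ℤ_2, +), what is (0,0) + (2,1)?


Operation: componentwise addition mod (3, 2)
(0,0) + (2,1) = ((a₁+b₁) mod 3, (a₂+b₂) mod 2) with a = (0,0), b = (2,1)

(0,0) + (2,1) = (2,1)


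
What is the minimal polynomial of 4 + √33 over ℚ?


Let α = 4 + √33. Then α - 4 = √33, so (α - 4)² = 33, giving α² - 8α - 17 = 0. Degree 2 and α ∉ ℚ, so this is the minimal polynomial.

Minimal polynomial: x² - 8x - 17


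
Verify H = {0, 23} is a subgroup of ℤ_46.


Subgroup test for H = {0, 23} in (ℤ_46, +):
(1) 0 ∈ H? Yes
(2) Closure: for all a,b ∈ H, (a+b) mod 46 ∈ H? Yes
(3) Inverses: for all a ∈ H, -a mod 46 ∈ H? Yes

Yes, H is a subgroup of ℤ_46


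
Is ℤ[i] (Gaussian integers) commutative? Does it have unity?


ℤ[i] is a commutative integral domain with unity 1 (in fact a Euclidean domain)
Commutative: Yes
Integral domain: Yes
Has unity: Yes

ℤ[i] (Gaussian integers): Commutative=Yes, Unity=Yes


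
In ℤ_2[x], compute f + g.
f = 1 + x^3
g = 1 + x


Add coefficients mod 2:
x^0: 1 + 1 = 0 (mod 2)
x^1: 0 + 1 = 1 (mod 2)
x^2: 0 + 0 = 0 (mod 2)
x^3: 1 + 0 = 1 (mod 2)
Result: x + x^3

f + g = x + x^3


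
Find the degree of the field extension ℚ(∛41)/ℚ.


∛41 has minimal polynomial x³ - 41 (irreducible over ℚ since 41 is not a perfect cube)

[ℚ(∛41)/ℚ] = 3


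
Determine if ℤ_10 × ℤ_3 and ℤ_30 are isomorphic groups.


Comparing ℤ_10 × ℤ_3 and ℤ_30:
gcd(10,3) = 1, so ℤ_10 × ℤ_3 ≅ ℤ_30 (CRT)

Yes, ℤ_10 × ℤ_3 ≅ ℤ_30


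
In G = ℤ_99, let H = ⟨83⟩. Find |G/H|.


|⟨83⟩| = n / gcd(83, 99) = 99 / 1 = 99
H is normal (ℤ_99 is abelian).
|G/H| = |G| / |H| = 99 / 99 = 1

|G/H| = 1


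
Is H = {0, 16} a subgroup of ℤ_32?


Subgroup test for H = {0, 16} in (ℤ_32, +):
(1) 0 ∈ H? Yes
(2) Closure: for all a,b ∈ H, (a+b) mod 32 ∈ H? Yes
(3) Inverses: for all a ∈ H, -a mod 32 ∈ H? Yes

Yes, H is a subgroup of ℤ_32


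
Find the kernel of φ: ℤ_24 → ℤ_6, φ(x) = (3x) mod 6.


Kernel = preimage of identity
ker(φ) = {x ∈ ℤ_24 : 3x ≡ 0 (mod 6)}. Since 6 | 24, φ is well-defined. The kernel is the cyclic subgroup ⟨2⟩ of ℤ_24 (order 12), i.e. {0, 2, 4, 6, 8, 10, 12, 14, 16, 18, 20, 22}

ker(φ) = {0, 2, 4, 6, 8, 10, 12, 14, 16, 18, 20, 22}


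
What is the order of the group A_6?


|A_n| = n!/2 (even permutations)
|A_6| = 6!/2 = 720/2 = 360

|A_6| = 360


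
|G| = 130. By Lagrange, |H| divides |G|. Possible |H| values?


Lagrange's theorem: |H| divides |G|
|G| = 130
Divisors of 130: 1, 2, 5, 10, 13, 26, 65, 130

Possible subgroup orders: {1, 2, 5, 10, 13, 26, 65, 130}


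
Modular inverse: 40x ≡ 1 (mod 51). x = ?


Use the extended Euclidean algorithm to write 1 = 40·s + 51·t; then s mod 51 is the inverse.
Euclidean algorithm:
  40 = 0·51 + 40
  51 = 1·40 + 11
  40 = 3·11 + 7
  11 = 1·7 + 4
  7 = 1·4 + 3
  4 = 1·3 + 1
  3 = 3·1 + 0
gcd(40,51) = 1
Back-substitution gives: 40·(-14) + 51·(11) = 1
So 40⁻¹ ≡ -14 ≡ 37 (mod 51)
Check: 40 × 37 = 1480 ≡ 1 (mod 51) ✓

40⁻¹ ≡ 37 (mod 51)


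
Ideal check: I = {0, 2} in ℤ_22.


Check ideal conditions for I = {0, 2} in ℤ_22:
(1) I is an additive subgroup? No
(2) For r ∈ ℤ_22 and a ∈ I: r·a ∈ I? No  [counterexample: r=2, a=2, r·a mod 22 = 4 ∉ I]

No, I is not an ideal of ℤ_22


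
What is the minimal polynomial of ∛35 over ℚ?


∛35 satisfies x³ - 35 = 0, irreducible over ℚ (no rational root; 35 is not a perfect cube)

Minimal polynomial: x³ - 35


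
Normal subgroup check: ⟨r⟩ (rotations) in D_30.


H = ⟨r⟩ (rotations) in D_30
The rotation subgroup ⟨r⟩ has index 2 in D_30, so it is normal

Yes, normal subgroup


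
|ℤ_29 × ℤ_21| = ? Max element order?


|ℤ_29 × ℤ_21| = 29 × 21 = 609
Max element order = lcm(29,21) = 609
Cyclic? Yes (gcd=1)

|ℤ_29×ℤ_21| = 609, max element order = 609


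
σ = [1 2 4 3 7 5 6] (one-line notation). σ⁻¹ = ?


To find σ⁻¹, swap domain and range:
σ(1) = 1 → σ⁻¹(1) = 1
σ(2) = 2 → σ⁻¹(2) = 2
σ(3) = 4 → σ⁻¹(4) = 3
σ(4) = 3 → σ⁻¹(3) = 4
σ(5) = 7 → σ⁻¹(7) = 5
σ(6) = 5 → σ⁻¹(5) = 6
σ(7) = 6 → σ⁻¹(6) = 7

σ⁻¹ = [1 2 4 3 6 7 5]


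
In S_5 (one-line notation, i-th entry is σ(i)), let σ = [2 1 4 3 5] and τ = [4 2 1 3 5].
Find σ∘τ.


σ∘τ: apply τ first, then σ
1 →τ 4 →σ 3
2 →τ 2 →σ 1
3 →τ 1 →σ 2
4 →τ 3 →σ 4
5 →τ 5 →σ 5

σ∘τ = [3 1 2 4 5]


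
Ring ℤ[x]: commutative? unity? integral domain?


Polynomial ring over ℤ (an integral domain) is a commutative integral domain with unity 1
Commutative: Yes
Integral domain: Yes
Has unity: Yes

ℤ[x]: Commutative=Yes, Unity=Yes


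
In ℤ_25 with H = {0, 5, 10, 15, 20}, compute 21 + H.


21 + H = {21 + h (mod 25) : h ∈ H}
21+0=21, 21+5=1, 21+10=6, 21+15=11, 21+20=16
21 + H = {1, 6, 11, 16, 21} = 1 + H

21 + H = {1, 6, 11, 16, 21}


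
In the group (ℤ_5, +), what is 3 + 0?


Operation: addition mod 5
3 + 0 = (a + b) mod 5 with a = 3, b = 0

3 + 0 = 3


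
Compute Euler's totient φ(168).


Factor n: 168 = 2^3 × 3 × 7
φ(n) = n · ∏(1 - 1/p) over distinct primes p | n
φ(168) = 168 · (1 - 1/2) · (1 - 1/3) · (1 - 1/7) = 48

φ(168) = 48


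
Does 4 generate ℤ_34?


g generates ℤ_n iff gcd(g, n) = 1
gcd(4, 34) = 2
Since gcd = 2 ≠ 1, ⟨4⟩ has order 17 < 34, so 4 is not a generator.

No, 4 does not generate ℤ_34


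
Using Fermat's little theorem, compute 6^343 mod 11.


Fermat's little theorem: if p is prime and gcd(a,p)=1, then a^(p-1) ≡ 1 (mod p)
p = 11 is prime, gcd(6,11) = 1
Reduce exponent: 343 mod 10 = 3
So 6^343 ≡ 6^3 (mod 11)
6^3 mod 11 = 7

6^343 ≡ 7 (mod 11)


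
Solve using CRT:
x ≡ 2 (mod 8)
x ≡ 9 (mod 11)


m₁ = 8, m₂ = 11, gcd = 1, so CRT applies. M = m₁·m₂ = 88
Let M₁ = M/m₁ = 11, M₂ = M/m₂ = 8
Find y₁ ≡ M₁⁻¹ (mod m₁): 11⁻¹ ≡ 3 (mod 8)
Find y₂ ≡ M₂⁻¹ (mod m₂): 8⁻¹ ≡ 7 (mod 11)
x = a₁·M₁·y₁ + a₂·M₂·y₂ = 2·11·3 + 9·8·7 = 570
Reduce mod 88: x ≡ 42
Check: 42 mod 8 = 2 ✓, 42 mod 11 = 9 ✓

x ≡ 42 (mod 88)


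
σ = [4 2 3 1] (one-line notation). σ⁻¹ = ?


To find σ⁻¹, swap domain and range:
σ(1) = 4 → σ⁻¹(4) = 1
σ(2) = 2 → σ⁻¹(2) = 2
σ(3) = 3 → σ⁻¹(3) = 3
σ(4) = 1 → σ⁻¹(1) = 4

σ⁻¹ = [4 2 3 1]


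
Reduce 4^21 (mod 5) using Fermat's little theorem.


Fermat's little theorem: if p is prime and gcd(a,p)=1, then a^(p-1) ≡ 1 (mod p)
p = 5 is prime, gcd(4,5) = 1
Reduce exponent: 21 mod 4 = 1
So 4^21 ≡ 4^1 (mod 5)
4^1 mod 5 = 4

4^21 ≡ 4 (mod 5)


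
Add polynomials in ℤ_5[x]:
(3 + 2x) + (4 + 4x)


Add coefficients mod 5:
x^0: 3 + 4 = 2 (mod 5)
x^1: 2 + 4 = 1 (mod 5)
Result: 2 + x

f + g = 2 + x


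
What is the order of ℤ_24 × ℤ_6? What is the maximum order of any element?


|ℤ_24 × ℤ_6| = 24 × 6 = 144
Max element order = lcm(24,6) = 24
Cyclic? No (gcd=6)

|ℤ_24×ℤ_6| = 144, max element order = 24


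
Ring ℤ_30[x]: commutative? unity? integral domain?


ℤ_30 has zero divisors (2·15 ≡ 0), and these lift to constant zero divisors in ℤ_30[x]; so not an integral domain
Commutative: Yes
Integral domain: No
Has unity: Yes

ℤ_30[x]: Commutative=Yes, Unity=Yes


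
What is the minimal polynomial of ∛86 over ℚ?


∛86 satisfies x³ - 86 = 0, irreducible over ℚ (no rational root; 86 is not a perfect cube)

Minimal polynomial: x³ - 86


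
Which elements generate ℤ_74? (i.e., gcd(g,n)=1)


g generates ℤ_n iff gcd(g,n) = 1
Prime factors of 74: 2, 37
Generators are g ∈ {1,...,73} not divisible by any of these primes.
Generators: {1, 3, 5, 7, 9, 11, 13, 15, 17, 19, 21, 23, 25, 27, 29, 31, 33, 35, 39, 41, 43, 45, 47, 49, 51, 53, 55, 57, 59, 61, 63, 65, 67, 69, 71, 73}
Number of generators = φ(74) = 36

Generators of ℤ_74 = {1, 3, 5, 7, 9, 11, 13, 15, 17, 19, 21, 23, 25, 27, 29, 31, 33, 35, 39, 41, 43, 45, 47, 49, 51, 53, 55, 57, 59, 61, 63, 65, 67, 69, 71, 73}


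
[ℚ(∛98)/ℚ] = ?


∛98 has minimal polynomial x³ - 98 (irreducible over ℚ since 98 is not a perfect cube)

[ℚ(∛98)/ℚ] = 3


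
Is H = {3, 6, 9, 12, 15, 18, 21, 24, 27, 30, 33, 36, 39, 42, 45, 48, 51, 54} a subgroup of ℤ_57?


Subgroup test for H = {3, 6, 9, 12, 15, 18, 21, 24, 27, 30, 33, 36, 39, 42, 45, 48, 51, 54} in (ℤ_57, +):
(1) 0 ∈ H? No
(2) Closure: for all a,b ∈ H, (a+b) mod 57 ∈ H? No  [counterexample: 3 + 54 = 0 ∉ H]
(3) Inverses: for all a ∈ H, -a mod 57 ∈ H? Yes

No, H is not a subgroup of ℤ_57


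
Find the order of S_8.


|S_n| = n! (number of permutations of n symbols)
|S_8| = 8! = 40320

|S_8| = 40320


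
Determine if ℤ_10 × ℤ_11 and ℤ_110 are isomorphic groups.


Comparing ℤ_10 × ℤ_11 and ℤ_110:
gcd(10,11) = 1, so ℤ_10 × ℤ_11 ≅ ℤ_110 (CRT)

Yes, ℤ_10 × ℤ_11 ≅ ℤ_110


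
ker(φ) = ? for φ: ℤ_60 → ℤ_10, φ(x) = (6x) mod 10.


Kernel = preimage of identity
ker(φ) = {x ∈ ℤ_60 : 6x ≡ 0 (mod 10)}. Since 10 | 60, φ is well-defined. The kernel is the cyclic subgroup ⟨5⟩ of ℤ_60 (order 12), i.e. {0, 5, 10, 15, 20, 25, 30, 35, 40, 45, 50, 55}

ker(φ) = {0, 5, 10, 15, 20, 25, 30, 35, 40, 45, 50, 55}


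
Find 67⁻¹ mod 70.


Use the extended Euclidean algorithm to write 1 = 67·s + 70·t; then s mod 70 is the inverse.
Euclidean algorithm:
  67 = 0·70 + 67
  70 = 1·67 + 3
  67 = 22·3 + 1
  3 = 3·1 + 0
gcd(67,70) = 1
Back-substitution gives: 67·(23) + 70·(-22) = 1
So 67⁻¹ ≡ 23 ≡ 23 (mod 70)
Check: 67 × 23 = 1541 ≡ 1 (mod 70) ✓

67⁻¹ ≡ 23 (mod 70)


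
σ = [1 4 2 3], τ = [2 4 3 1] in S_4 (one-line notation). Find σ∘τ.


σ∘τ: apply τ first, then σ
1 →τ 2 →σ 4
2 →τ 4 →σ 3
3 →τ 3 →σ 2
4 →τ 1 →σ 1

σ∘τ = [4 3 2 1]


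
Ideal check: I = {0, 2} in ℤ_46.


Check ideal conditions for I = {0, 2} in ℤ_46:
(1) I is an additive subgroup? No
(2) For r ∈ ℤ_46 and a ∈ I: r·a ∈ I? No  [counterexample: r=2, a=2, r·a mod 46 = 4 ∉ I]

No, I is not an ideal of ℤ_46


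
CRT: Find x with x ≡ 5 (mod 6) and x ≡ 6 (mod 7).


m₁ = 6, m₂ = 7, gcd = 1, so CRT applies. M = m₁·m₂ = 42
Let M₁ = M/m₁ = 7, M₂ = M/m₂ = 6
Find y₁ ≡ M₁⁻¹ (mod m₁): 7⁻¹ ≡ 1 (mod 6)
Find y₂ ≡ M₂⁻¹ (mod m₂): 6⁻¹ ≡ 6 (mod 7)
x = a₁·M₁·y₁ + a₂·M₂·y₂ = 5·7·1 + 6·6·6 = 251
Reduce mod 42: x ≡ 41
Check: 41 mod 6 = 5 ✓, 41 mod 7 = 6 ✓

x ≡ 41 (mod 42)


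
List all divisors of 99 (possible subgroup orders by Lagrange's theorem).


Lagrange's theorem: |H| divides |G|
|G| = 99
Divisors of 99: 1, 3, 9, 11, 33, 99

Possible subgroup orders: {1, 3, 9, 11, 33, 99}


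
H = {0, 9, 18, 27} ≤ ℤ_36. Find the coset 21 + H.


21 + H = {21 + h (mod 36) : h ∈ H}
21+0=21, 21+9=30, 21+18=3, 21+27=12
21 + H = {3, 12, 21, 30} = 3 + H

21 + H = {3, 12, 21, 30}


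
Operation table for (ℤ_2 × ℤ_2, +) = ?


Elements: {(0,0), (0,1), (1,0), (1,1)}
Operation: componentwise addition mod (2, 2)
Entry (a, b) = ((a₁+b₁) mod 2, (a₂+b₂) mod 2)

Cayley table:
      | (0,0) | (0,1) | (1,0) | (1,1)
(0,0) | (0,0) | (0,1) | (1,0) | (1,1)
(0,1) | (0,1) | (0,0) | (1,1) | (1,0)
(1,0) | (1,0) | (1,1) | (0,0) | (0,1)
(1,1) | (1,1) | (1,0) | (0,1) | (0,0)
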